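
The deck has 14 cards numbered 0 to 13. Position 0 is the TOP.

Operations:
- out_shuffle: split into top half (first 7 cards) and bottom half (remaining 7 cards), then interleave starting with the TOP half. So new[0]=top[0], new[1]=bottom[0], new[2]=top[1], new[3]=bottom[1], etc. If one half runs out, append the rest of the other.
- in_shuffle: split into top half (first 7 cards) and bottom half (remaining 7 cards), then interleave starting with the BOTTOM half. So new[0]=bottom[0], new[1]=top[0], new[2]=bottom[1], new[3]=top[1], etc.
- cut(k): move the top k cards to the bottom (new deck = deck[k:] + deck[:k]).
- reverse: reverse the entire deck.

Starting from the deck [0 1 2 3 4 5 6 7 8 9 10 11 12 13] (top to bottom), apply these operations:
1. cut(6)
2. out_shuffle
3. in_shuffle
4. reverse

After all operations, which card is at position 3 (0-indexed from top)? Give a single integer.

Answer: 12

Derivation:
After op 1 (cut(6)): [6 7 8 9 10 11 12 13 0 1 2 3 4 5]
After op 2 (out_shuffle): [6 13 7 0 8 1 9 2 10 3 11 4 12 5]
After op 3 (in_shuffle): [2 6 10 13 3 7 11 0 4 8 12 1 5 9]
After op 4 (reverse): [9 5 1 12 8 4 0 11 7 3 13 10 6 2]
Position 3: card 12.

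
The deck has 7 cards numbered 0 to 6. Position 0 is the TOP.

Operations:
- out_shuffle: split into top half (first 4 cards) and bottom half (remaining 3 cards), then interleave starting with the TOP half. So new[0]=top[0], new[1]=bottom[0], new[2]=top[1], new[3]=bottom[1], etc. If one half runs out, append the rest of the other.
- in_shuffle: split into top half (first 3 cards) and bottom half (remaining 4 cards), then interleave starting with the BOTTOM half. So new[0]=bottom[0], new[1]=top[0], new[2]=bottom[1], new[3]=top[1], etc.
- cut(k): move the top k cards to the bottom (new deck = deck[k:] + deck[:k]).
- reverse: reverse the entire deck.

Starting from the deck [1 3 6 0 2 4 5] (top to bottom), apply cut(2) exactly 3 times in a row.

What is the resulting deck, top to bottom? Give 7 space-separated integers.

Answer: 5 1 3 6 0 2 4

Derivation:
After op 1 (cut(2)): [6 0 2 4 5 1 3]
After op 2 (cut(2)): [2 4 5 1 3 6 0]
After op 3 (cut(2)): [5 1 3 6 0 2 4]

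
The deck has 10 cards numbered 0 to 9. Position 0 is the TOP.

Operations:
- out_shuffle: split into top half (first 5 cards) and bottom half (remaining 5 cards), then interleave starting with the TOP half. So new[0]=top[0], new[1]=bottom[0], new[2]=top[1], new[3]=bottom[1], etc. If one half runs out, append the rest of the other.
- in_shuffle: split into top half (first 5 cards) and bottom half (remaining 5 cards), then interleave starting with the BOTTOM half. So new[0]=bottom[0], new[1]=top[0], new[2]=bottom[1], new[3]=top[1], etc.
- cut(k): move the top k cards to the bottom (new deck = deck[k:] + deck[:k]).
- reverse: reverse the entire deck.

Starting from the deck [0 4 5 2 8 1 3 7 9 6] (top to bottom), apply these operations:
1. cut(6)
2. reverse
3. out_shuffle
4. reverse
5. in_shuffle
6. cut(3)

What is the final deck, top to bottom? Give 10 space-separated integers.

After op 1 (cut(6)): [3 7 9 6 0 4 5 2 8 1]
After op 2 (reverse): [1 8 2 5 4 0 6 9 7 3]
After op 3 (out_shuffle): [1 0 8 6 2 9 5 7 4 3]
After op 4 (reverse): [3 4 7 5 9 2 6 8 0 1]
After op 5 (in_shuffle): [2 3 6 4 8 7 0 5 1 9]
After op 6 (cut(3)): [4 8 7 0 5 1 9 2 3 6]

Answer: 4 8 7 0 5 1 9 2 3 6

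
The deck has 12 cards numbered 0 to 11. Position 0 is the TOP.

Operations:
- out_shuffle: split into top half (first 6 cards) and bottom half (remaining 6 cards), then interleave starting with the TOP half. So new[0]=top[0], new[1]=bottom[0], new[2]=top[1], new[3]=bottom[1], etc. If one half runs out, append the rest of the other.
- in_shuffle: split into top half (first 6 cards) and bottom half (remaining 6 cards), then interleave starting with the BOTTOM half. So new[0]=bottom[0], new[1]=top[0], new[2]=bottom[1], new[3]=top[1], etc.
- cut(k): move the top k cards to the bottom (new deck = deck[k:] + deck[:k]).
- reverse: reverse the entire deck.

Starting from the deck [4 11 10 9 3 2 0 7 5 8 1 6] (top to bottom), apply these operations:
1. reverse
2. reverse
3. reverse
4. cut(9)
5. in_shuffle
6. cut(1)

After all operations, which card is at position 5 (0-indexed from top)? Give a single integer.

Answer: 2

Derivation:
After op 1 (reverse): [6 1 8 5 7 0 2 3 9 10 11 4]
After op 2 (reverse): [4 11 10 9 3 2 0 7 5 8 1 6]
After op 3 (reverse): [6 1 8 5 7 0 2 3 9 10 11 4]
After op 4 (cut(9)): [10 11 4 6 1 8 5 7 0 2 3 9]
After op 5 (in_shuffle): [5 10 7 11 0 4 2 6 3 1 9 8]
After op 6 (cut(1)): [10 7 11 0 4 2 6 3 1 9 8 5]
Position 5: card 2.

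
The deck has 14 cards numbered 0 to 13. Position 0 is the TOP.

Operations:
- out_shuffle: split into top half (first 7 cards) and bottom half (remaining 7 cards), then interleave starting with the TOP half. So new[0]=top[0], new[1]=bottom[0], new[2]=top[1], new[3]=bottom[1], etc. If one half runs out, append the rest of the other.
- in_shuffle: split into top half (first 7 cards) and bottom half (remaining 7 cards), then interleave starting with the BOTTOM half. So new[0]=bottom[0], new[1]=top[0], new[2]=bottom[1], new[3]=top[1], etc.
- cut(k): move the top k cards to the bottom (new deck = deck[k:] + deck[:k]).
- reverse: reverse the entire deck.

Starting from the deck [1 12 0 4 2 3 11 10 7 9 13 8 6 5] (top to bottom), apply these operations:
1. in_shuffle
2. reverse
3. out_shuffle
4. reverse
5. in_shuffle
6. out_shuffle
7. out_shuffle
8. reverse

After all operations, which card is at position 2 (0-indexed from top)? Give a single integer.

Answer: 0

Derivation:
After op 1 (in_shuffle): [10 1 7 12 9 0 13 4 8 2 6 3 5 11]
After op 2 (reverse): [11 5 3 6 2 8 4 13 0 9 12 7 1 10]
After op 3 (out_shuffle): [11 13 5 0 3 9 6 12 2 7 8 1 4 10]
After op 4 (reverse): [10 4 1 8 7 2 12 6 9 3 0 5 13 11]
After op 5 (in_shuffle): [6 10 9 4 3 1 0 8 5 7 13 2 11 12]
After op 6 (out_shuffle): [6 8 10 5 9 7 4 13 3 2 1 11 0 12]
After op 7 (out_shuffle): [6 13 8 3 10 2 5 1 9 11 7 0 4 12]
After op 8 (reverse): [12 4 0 7 11 9 1 5 2 10 3 8 13 6]
Position 2: card 0.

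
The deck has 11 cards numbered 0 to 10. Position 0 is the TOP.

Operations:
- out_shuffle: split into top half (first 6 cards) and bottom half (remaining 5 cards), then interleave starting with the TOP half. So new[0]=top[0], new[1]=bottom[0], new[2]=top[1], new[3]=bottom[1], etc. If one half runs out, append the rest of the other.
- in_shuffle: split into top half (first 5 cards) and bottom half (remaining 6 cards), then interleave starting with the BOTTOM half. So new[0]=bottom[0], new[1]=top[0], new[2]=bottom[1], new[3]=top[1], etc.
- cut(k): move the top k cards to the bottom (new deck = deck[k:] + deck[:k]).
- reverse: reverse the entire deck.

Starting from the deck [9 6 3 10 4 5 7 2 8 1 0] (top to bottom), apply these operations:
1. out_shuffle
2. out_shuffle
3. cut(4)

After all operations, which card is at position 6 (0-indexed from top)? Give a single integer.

Answer: 8

Derivation:
After op 1 (out_shuffle): [9 7 6 2 3 8 10 1 4 0 5]
After op 2 (out_shuffle): [9 10 7 1 6 4 2 0 3 5 8]
After op 3 (cut(4)): [6 4 2 0 3 5 8 9 10 7 1]
Position 6: card 8.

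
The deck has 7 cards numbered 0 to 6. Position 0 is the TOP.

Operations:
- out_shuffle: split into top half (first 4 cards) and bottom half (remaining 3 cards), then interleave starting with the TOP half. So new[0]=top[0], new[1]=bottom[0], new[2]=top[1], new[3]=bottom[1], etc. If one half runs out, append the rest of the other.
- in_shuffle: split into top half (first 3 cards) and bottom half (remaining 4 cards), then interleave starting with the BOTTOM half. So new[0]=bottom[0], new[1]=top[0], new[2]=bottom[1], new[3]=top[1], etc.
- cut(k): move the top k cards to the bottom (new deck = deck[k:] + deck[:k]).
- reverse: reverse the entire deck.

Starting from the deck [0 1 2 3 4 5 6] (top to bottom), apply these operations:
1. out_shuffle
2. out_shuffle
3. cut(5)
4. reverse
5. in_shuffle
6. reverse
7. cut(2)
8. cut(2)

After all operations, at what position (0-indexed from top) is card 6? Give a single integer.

After op 1 (out_shuffle): [0 4 1 5 2 6 3]
After op 2 (out_shuffle): [0 2 4 6 1 3 5]
After op 3 (cut(5)): [3 5 0 2 4 6 1]
After op 4 (reverse): [1 6 4 2 0 5 3]
After op 5 (in_shuffle): [2 1 0 6 5 4 3]
After op 6 (reverse): [3 4 5 6 0 1 2]
After op 7 (cut(2)): [5 6 0 1 2 3 4]
After op 8 (cut(2)): [0 1 2 3 4 5 6]
Card 6 is at position 6.

Answer: 6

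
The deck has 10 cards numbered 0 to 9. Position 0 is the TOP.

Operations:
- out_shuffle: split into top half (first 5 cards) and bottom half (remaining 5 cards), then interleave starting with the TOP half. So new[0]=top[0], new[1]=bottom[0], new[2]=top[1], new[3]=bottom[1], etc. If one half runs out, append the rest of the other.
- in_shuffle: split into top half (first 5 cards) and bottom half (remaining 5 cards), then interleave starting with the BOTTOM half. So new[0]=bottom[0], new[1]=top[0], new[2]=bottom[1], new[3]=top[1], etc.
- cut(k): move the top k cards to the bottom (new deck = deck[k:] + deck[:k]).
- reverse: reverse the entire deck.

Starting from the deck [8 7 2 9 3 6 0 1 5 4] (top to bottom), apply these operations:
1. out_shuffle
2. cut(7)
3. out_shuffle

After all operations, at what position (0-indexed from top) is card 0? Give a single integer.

After op 1 (out_shuffle): [8 6 7 0 2 1 9 5 3 4]
After op 2 (cut(7)): [5 3 4 8 6 7 0 2 1 9]
After op 3 (out_shuffle): [5 7 3 0 4 2 8 1 6 9]
Card 0 is at position 3.

Answer: 3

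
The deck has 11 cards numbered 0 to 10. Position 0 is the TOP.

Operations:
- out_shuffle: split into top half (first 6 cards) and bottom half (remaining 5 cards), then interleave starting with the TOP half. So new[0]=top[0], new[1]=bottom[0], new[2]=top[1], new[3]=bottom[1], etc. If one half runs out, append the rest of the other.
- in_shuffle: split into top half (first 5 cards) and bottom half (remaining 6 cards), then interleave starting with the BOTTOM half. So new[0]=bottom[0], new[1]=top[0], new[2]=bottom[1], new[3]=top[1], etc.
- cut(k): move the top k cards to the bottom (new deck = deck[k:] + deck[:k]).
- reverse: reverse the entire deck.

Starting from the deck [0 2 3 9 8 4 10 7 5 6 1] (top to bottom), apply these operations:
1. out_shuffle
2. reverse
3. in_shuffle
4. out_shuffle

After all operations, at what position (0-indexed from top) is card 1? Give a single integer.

Answer: 6

Derivation:
After op 1 (out_shuffle): [0 10 2 7 3 5 9 6 8 1 4]
After op 2 (reverse): [4 1 8 6 9 5 3 7 2 10 0]
After op 3 (in_shuffle): [5 4 3 1 7 8 2 6 10 9 0]
After op 4 (out_shuffle): [5 2 4 6 3 10 1 9 7 0 8]
Card 1 is at position 6.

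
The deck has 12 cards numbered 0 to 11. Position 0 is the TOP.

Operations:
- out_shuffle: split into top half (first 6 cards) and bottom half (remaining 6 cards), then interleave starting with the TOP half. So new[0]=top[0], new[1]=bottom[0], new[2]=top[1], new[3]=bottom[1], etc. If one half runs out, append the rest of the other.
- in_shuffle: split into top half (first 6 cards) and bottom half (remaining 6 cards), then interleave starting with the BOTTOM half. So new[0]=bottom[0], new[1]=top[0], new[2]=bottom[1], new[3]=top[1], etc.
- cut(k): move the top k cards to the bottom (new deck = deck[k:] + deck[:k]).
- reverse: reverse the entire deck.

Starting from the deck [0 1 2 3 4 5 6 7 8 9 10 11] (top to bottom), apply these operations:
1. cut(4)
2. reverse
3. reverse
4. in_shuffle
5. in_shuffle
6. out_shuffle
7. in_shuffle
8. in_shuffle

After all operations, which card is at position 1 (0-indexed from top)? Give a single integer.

Answer: 4

Derivation:
After op 1 (cut(4)): [4 5 6 7 8 9 10 11 0 1 2 3]
After op 2 (reverse): [3 2 1 0 11 10 9 8 7 6 5 4]
After op 3 (reverse): [4 5 6 7 8 9 10 11 0 1 2 3]
After op 4 (in_shuffle): [10 4 11 5 0 6 1 7 2 8 3 9]
After op 5 (in_shuffle): [1 10 7 4 2 11 8 5 3 0 9 6]
After op 6 (out_shuffle): [1 8 10 5 7 3 4 0 2 9 11 6]
After op 7 (in_shuffle): [4 1 0 8 2 10 9 5 11 7 6 3]
After op 8 (in_shuffle): [9 4 5 1 11 0 7 8 6 2 3 10]
Position 1: card 4.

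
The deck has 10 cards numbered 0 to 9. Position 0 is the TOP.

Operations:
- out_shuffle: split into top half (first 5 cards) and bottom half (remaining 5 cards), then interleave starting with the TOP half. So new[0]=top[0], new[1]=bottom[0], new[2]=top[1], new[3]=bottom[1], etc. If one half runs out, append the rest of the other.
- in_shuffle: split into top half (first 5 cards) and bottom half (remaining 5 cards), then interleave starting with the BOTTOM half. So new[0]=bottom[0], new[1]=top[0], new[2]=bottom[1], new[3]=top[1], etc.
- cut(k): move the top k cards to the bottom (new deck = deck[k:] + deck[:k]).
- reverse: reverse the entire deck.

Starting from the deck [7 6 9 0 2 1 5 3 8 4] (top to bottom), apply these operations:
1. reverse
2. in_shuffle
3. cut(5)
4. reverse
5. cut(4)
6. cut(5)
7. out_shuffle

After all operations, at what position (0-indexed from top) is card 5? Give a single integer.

Answer: 7

Derivation:
After op 1 (reverse): [4 8 3 5 1 2 0 9 6 7]
After op 2 (in_shuffle): [2 4 0 8 9 3 6 5 7 1]
After op 3 (cut(5)): [3 6 5 7 1 2 4 0 8 9]
After op 4 (reverse): [9 8 0 4 2 1 7 5 6 3]
After op 5 (cut(4)): [2 1 7 5 6 3 9 8 0 4]
After op 6 (cut(5)): [3 9 8 0 4 2 1 7 5 6]
After op 7 (out_shuffle): [3 2 9 1 8 7 0 5 4 6]
Card 5 is at position 7.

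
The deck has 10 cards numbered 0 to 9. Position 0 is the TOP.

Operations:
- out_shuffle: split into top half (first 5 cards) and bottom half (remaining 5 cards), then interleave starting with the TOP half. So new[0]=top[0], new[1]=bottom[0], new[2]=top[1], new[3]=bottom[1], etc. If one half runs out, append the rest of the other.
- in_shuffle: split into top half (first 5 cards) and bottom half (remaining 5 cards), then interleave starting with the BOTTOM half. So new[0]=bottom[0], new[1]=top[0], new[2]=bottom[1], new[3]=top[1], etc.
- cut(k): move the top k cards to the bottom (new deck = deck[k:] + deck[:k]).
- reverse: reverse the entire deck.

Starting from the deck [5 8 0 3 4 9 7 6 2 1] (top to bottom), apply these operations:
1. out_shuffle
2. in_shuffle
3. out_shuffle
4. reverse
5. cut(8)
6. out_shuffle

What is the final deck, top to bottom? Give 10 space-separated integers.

Answer: 8 9 6 7 0 3 2 4 1 5

Derivation:
After op 1 (out_shuffle): [5 9 8 7 0 6 3 2 4 1]
After op 2 (in_shuffle): [6 5 3 9 2 8 4 7 1 0]
After op 3 (out_shuffle): [6 8 5 4 3 7 9 1 2 0]
After op 4 (reverse): [0 2 1 9 7 3 4 5 8 6]
After op 5 (cut(8)): [8 6 0 2 1 9 7 3 4 5]
After op 6 (out_shuffle): [8 9 6 7 0 3 2 4 1 5]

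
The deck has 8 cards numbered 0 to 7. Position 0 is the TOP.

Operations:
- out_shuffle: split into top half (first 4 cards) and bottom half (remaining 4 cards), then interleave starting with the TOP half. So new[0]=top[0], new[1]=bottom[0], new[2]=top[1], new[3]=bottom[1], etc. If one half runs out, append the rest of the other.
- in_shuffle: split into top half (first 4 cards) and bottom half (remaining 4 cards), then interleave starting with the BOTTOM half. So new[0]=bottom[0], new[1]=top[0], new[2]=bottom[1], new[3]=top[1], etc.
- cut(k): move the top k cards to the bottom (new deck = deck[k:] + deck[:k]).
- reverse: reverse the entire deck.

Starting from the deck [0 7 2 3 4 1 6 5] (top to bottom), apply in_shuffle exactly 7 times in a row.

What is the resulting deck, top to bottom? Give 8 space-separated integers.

Answer: 4 0 1 7 6 2 5 3

Derivation:
After op 1 (in_shuffle): [4 0 1 7 6 2 5 3]
After op 2 (in_shuffle): [6 4 2 0 5 1 3 7]
After op 3 (in_shuffle): [5 6 1 4 3 2 7 0]
After op 4 (in_shuffle): [3 5 2 6 7 1 0 4]
After op 5 (in_shuffle): [7 3 1 5 0 2 4 6]
After op 6 (in_shuffle): [0 7 2 3 4 1 6 5]
After op 7 (in_shuffle): [4 0 1 7 6 2 5 3]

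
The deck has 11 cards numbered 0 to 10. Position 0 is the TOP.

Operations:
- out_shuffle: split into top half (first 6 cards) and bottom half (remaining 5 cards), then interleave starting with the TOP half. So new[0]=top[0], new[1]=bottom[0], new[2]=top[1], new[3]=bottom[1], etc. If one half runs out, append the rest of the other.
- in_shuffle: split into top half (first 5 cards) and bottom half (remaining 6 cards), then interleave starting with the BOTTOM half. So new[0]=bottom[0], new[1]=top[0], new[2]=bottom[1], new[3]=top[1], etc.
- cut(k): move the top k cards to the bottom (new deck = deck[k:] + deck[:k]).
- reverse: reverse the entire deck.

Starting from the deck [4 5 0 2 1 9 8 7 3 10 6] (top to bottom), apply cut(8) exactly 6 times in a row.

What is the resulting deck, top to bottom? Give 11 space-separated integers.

Answer: 1 9 8 7 3 10 6 4 5 0 2

Derivation:
After op 1 (cut(8)): [3 10 6 4 5 0 2 1 9 8 7]
After op 2 (cut(8)): [9 8 7 3 10 6 4 5 0 2 1]
After op 3 (cut(8)): [0 2 1 9 8 7 3 10 6 4 5]
After op 4 (cut(8)): [6 4 5 0 2 1 9 8 7 3 10]
After op 5 (cut(8)): [7 3 10 6 4 5 0 2 1 9 8]
After op 6 (cut(8)): [1 9 8 7 3 10 6 4 5 0 2]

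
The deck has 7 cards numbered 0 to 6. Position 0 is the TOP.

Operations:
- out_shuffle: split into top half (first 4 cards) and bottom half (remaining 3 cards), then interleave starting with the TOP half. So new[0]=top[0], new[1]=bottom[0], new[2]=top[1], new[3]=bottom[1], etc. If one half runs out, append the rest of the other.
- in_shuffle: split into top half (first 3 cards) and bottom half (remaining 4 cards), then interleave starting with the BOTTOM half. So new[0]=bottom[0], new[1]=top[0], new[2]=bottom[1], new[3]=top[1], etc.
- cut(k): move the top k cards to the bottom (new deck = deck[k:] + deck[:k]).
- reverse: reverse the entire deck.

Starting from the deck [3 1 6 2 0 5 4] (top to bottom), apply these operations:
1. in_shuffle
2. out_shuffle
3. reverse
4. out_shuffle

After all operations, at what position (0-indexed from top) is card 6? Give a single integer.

Answer: 6

Derivation:
After op 1 (in_shuffle): [2 3 0 1 5 6 4]
After op 2 (out_shuffle): [2 5 3 6 0 4 1]
After op 3 (reverse): [1 4 0 6 3 5 2]
After op 4 (out_shuffle): [1 3 4 5 0 2 6]
Card 6 is at position 6.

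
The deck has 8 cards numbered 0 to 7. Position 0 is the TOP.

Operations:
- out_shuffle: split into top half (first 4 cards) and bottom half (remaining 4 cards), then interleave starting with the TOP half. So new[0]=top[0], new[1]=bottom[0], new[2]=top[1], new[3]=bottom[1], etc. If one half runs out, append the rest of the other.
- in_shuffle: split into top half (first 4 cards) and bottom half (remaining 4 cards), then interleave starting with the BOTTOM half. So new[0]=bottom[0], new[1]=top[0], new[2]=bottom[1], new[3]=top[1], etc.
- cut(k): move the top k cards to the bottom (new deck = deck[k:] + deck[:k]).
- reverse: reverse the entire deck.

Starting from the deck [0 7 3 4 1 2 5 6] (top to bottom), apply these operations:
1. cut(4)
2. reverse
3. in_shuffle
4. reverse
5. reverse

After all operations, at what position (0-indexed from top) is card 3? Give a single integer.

After op 1 (cut(4)): [1 2 5 6 0 7 3 4]
After op 2 (reverse): [4 3 7 0 6 5 2 1]
After op 3 (in_shuffle): [6 4 5 3 2 7 1 0]
After op 4 (reverse): [0 1 7 2 3 5 4 6]
After op 5 (reverse): [6 4 5 3 2 7 1 0]
Card 3 is at position 3.

Answer: 3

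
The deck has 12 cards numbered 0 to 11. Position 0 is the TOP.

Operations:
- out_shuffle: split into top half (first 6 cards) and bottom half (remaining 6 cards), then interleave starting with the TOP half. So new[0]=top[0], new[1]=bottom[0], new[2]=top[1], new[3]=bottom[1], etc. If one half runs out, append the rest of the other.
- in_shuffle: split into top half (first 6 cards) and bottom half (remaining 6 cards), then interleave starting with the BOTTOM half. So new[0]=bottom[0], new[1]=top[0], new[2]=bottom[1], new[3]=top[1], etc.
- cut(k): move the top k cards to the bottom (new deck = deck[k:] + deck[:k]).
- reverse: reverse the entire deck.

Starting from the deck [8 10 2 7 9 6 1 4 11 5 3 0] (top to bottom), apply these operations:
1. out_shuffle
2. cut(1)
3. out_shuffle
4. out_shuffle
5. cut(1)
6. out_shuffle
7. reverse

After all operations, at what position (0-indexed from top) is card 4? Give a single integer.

After op 1 (out_shuffle): [8 1 10 4 2 11 7 5 9 3 6 0]
After op 2 (cut(1)): [1 10 4 2 11 7 5 9 3 6 0 8]
After op 3 (out_shuffle): [1 5 10 9 4 3 2 6 11 0 7 8]
After op 4 (out_shuffle): [1 2 5 6 10 11 9 0 4 7 3 8]
After op 5 (cut(1)): [2 5 6 10 11 9 0 4 7 3 8 1]
After op 6 (out_shuffle): [2 0 5 4 6 7 10 3 11 8 9 1]
After op 7 (reverse): [1 9 8 11 3 10 7 6 4 5 0 2]
Card 4 is at position 8.

Answer: 8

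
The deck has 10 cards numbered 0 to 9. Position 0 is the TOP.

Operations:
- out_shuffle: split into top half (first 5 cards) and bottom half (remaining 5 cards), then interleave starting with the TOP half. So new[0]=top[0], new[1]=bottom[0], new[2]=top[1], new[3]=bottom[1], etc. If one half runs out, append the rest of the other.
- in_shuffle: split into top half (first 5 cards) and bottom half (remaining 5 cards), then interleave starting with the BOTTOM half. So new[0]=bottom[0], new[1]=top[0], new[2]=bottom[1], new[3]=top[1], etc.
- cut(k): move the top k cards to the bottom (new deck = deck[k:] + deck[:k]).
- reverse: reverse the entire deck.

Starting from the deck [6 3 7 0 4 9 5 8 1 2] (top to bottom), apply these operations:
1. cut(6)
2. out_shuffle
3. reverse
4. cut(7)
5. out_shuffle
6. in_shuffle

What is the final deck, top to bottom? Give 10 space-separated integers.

Answer: 0 8 9 4 1 3 6 2 7 5

Derivation:
After op 1 (cut(6)): [5 8 1 2 6 3 7 0 4 9]
After op 2 (out_shuffle): [5 3 8 7 1 0 2 4 6 9]
After op 3 (reverse): [9 6 4 2 0 1 7 8 3 5]
After op 4 (cut(7)): [8 3 5 9 6 4 2 0 1 7]
After op 5 (out_shuffle): [8 4 3 2 5 0 9 1 6 7]
After op 6 (in_shuffle): [0 8 9 4 1 3 6 2 7 5]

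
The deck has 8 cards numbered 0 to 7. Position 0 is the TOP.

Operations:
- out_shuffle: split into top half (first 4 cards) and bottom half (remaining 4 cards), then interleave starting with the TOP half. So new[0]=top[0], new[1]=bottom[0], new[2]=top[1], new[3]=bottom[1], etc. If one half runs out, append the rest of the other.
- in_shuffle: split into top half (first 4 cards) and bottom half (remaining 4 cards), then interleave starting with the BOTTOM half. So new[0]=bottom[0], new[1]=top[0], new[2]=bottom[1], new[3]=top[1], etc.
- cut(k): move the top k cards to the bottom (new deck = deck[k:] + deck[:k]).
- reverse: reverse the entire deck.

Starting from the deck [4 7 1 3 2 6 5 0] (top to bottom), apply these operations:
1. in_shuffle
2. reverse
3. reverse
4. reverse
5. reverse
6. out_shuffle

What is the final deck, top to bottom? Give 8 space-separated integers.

Answer: 2 5 4 1 6 0 7 3

Derivation:
After op 1 (in_shuffle): [2 4 6 7 5 1 0 3]
After op 2 (reverse): [3 0 1 5 7 6 4 2]
After op 3 (reverse): [2 4 6 7 5 1 0 3]
After op 4 (reverse): [3 0 1 5 7 6 4 2]
After op 5 (reverse): [2 4 6 7 5 1 0 3]
After op 6 (out_shuffle): [2 5 4 1 6 0 7 3]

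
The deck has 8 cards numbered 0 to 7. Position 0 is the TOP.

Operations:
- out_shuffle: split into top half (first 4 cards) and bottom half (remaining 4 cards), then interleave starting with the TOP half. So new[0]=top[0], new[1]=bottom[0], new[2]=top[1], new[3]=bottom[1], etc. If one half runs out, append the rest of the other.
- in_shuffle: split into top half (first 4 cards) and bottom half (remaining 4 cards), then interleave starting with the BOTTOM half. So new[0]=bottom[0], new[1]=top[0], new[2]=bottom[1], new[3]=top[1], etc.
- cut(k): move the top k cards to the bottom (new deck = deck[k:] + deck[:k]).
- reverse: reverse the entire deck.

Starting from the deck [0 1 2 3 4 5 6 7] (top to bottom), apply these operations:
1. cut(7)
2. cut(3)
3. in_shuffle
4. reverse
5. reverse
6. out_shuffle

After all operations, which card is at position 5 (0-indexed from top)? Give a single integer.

Answer: 1

Derivation:
After op 1 (cut(7)): [7 0 1 2 3 4 5 6]
After op 2 (cut(3)): [2 3 4 5 6 7 0 1]
After op 3 (in_shuffle): [6 2 7 3 0 4 1 5]
After op 4 (reverse): [5 1 4 0 3 7 2 6]
After op 5 (reverse): [6 2 7 3 0 4 1 5]
After op 6 (out_shuffle): [6 0 2 4 7 1 3 5]
Position 5: card 1.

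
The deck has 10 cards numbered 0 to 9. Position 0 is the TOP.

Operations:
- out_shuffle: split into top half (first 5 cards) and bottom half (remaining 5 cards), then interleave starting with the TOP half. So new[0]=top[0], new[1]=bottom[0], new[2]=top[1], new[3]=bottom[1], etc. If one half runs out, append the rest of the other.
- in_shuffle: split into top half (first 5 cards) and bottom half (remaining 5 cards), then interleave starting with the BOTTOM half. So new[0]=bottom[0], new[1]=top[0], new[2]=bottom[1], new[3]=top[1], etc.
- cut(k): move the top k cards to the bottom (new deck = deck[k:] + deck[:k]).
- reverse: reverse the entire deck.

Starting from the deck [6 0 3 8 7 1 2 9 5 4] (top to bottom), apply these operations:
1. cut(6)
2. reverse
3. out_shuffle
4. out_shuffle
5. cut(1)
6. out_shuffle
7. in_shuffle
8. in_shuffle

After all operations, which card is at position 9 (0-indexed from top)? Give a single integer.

Answer: 2

Derivation:
After op 1 (cut(6)): [2 9 5 4 6 0 3 8 7 1]
After op 2 (reverse): [1 7 8 3 0 6 4 5 9 2]
After op 3 (out_shuffle): [1 6 7 4 8 5 3 9 0 2]
After op 4 (out_shuffle): [1 5 6 3 7 9 4 0 8 2]
After op 5 (cut(1)): [5 6 3 7 9 4 0 8 2 1]
After op 6 (out_shuffle): [5 4 6 0 3 8 7 2 9 1]
After op 7 (in_shuffle): [8 5 7 4 2 6 9 0 1 3]
After op 8 (in_shuffle): [6 8 9 5 0 7 1 4 3 2]
Position 9: card 2.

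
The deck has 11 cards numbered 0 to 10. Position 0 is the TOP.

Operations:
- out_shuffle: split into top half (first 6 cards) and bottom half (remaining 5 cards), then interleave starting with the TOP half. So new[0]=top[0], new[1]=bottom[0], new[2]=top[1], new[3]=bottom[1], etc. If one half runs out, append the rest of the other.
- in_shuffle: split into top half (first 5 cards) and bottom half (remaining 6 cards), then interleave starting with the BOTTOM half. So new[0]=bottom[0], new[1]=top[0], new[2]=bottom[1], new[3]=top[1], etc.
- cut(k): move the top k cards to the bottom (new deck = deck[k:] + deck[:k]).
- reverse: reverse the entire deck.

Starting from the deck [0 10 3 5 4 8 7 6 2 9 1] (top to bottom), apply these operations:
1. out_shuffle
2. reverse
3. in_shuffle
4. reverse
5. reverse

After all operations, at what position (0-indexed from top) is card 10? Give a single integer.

Answer: 6

Derivation:
After op 1 (out_shuffle): [0 7 10 6 3 2 5 9 4 1 8]
After op 2 (reverse): [8 1 4 9 5 2 3 6 10 7 0]
After op 3 (in_shuffle): [2 8 3 1 6 4 10 9 7 5 0]
After op 4 (reverse): [0 5 7 9 10 4 6 1 3 8 2]
After op 5 (reverse): [2 8 3 1 6 4 10 9 7 5 0]
Card 10 is at position 6.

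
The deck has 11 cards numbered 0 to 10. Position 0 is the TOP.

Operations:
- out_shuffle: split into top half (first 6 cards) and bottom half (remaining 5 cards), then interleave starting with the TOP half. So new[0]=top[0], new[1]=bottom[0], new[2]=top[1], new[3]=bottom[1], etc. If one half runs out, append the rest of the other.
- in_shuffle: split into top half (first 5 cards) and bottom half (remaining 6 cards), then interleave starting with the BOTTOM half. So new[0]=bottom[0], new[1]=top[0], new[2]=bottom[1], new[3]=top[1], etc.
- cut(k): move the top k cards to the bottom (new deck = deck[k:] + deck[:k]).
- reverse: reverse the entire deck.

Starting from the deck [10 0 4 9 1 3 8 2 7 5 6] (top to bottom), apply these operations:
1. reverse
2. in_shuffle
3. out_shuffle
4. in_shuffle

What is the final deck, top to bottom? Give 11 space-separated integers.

After op 1 (reverse): [6 5 7 2 8 3 1 9 4 0 10]
After op 2 (in_shuffle): [3 6 1 5 9 7 4 2 0 8 10]
After op 3 (out_shuffle): [3 4 6 2 1 0 5 8 9 10 7]
After op 4 (in_shuffle): [0 3 5 4 8 6 9 2 10 1 7]

Answer: 0 3 5 4 8 6 9 2 10 1 7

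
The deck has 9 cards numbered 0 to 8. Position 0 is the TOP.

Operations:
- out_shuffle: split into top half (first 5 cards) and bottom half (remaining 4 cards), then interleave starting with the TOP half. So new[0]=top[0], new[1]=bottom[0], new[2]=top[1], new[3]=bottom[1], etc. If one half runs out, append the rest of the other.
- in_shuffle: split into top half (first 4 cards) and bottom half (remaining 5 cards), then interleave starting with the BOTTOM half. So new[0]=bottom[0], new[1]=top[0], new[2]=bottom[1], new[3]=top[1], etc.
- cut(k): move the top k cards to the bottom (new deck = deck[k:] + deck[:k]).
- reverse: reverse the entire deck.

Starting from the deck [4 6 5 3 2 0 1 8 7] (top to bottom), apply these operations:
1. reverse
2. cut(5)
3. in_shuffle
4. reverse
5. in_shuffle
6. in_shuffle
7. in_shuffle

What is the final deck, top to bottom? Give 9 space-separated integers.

After op 1 (reverse): [7 8 1 0 2 3 5 6 4]
After op 2 (cut(5)): [3 5 6 4 7 8 1 0 2]
After op 3 (in_shuffle): [7 3 8 5 1 6 0 4 2]
After op 4 (reverse): [2 4 0 6 1 5 8 3 7]
After op 5 (in_shuffle): [1 2 5 4 8 0 3 6 7]
After op 6 (in_shuffle): [8 1 0 2 3 5 6 4 7]
After op 7 (in_shuffle): [3 8 5 1 6 0 4 2 7]

Answer: 3 8 5 1 6 0 4 2 7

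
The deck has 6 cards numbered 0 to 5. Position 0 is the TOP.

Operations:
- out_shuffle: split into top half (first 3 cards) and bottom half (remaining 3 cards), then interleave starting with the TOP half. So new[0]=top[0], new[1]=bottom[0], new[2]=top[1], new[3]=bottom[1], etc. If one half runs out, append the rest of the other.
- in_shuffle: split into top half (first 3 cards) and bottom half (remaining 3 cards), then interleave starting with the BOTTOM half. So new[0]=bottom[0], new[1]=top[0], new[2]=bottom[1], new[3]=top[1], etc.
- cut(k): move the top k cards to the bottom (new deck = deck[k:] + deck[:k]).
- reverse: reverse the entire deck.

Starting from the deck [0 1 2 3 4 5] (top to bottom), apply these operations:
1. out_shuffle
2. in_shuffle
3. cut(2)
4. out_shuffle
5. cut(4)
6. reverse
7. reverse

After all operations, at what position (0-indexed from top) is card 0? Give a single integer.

Answer: 1

Derivation:
After op 1 (out_shuffle): [0 3 1 4 2 5]
After op 2 (in_shuffle): [4 0 2 3 5 1]
After op 3 (cut(2)): [2 3 5 1 4 0]
After op 4 (out_shuffle): [2 1 3 4 5 0]
After op 5 (cut(4)): [5 0 2 1 3 4]
After op 6 (reverse): [4 3 1 2 0 5]
After op 7 (reverse): [5 0 2 1 3 4]
Card 0 is at position 1.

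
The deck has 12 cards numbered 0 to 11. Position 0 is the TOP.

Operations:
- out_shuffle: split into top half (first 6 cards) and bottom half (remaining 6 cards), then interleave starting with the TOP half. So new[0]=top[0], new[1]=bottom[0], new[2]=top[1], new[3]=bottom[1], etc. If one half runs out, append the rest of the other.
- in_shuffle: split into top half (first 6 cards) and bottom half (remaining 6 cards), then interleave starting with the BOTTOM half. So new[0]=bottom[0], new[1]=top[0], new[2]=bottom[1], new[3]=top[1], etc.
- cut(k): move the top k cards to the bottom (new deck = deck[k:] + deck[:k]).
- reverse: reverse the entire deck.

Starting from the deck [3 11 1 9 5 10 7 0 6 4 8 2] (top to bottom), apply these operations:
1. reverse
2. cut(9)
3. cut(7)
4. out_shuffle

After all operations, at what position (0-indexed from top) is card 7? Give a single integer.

After op 1 (reverse): [2 8 4 6 0 7 10 5 9 1 11 3]
After op 2 (cut(9)): [1 11 3 2 8 4 6 0 7 10 5 9]
After op 3 (cut(7)): [0 7 10 5 9 1 11 3 2 8 4 6]
After op 4 (out_shuffle): [0 11 7 3 10 2 5 8 9 4 1 6]
Card 7 is at position 2.

Answer: 2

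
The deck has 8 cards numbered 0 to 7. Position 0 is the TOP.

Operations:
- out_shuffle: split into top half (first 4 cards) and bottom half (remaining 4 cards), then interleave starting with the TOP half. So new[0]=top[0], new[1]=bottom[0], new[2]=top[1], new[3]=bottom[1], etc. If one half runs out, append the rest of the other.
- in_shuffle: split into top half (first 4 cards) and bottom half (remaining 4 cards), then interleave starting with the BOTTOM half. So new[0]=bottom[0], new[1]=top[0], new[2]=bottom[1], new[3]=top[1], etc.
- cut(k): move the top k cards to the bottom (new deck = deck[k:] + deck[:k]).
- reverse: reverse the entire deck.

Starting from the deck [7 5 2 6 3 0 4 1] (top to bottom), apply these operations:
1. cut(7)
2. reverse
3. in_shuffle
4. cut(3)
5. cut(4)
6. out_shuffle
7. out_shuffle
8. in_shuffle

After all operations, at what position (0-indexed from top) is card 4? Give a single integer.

After op 1 (cut(7)): [1 7 5 2 6 3 0 4]
After op 2 (reverse): [4 0 3 6 2 5 7 1]
After op 3 (in_shuffle): [2 4 5 0 7 3 1 6]
After op 4 (cut(3)): [0 7 3 1 6 2 4 5]
After op 5 (cut(4)): [6 2 4 5 0 7 3 1]
After op 6 (out_shuffle): [6 0 2 7 4 3 5 1]
After op 7 (out_shuffle): [6 4 0 3 2 5 7 1]
After op 8 (in_shuffle): [2 6 5 4 7 0 1 3]
Card 4 is at position 3.

Answer: 3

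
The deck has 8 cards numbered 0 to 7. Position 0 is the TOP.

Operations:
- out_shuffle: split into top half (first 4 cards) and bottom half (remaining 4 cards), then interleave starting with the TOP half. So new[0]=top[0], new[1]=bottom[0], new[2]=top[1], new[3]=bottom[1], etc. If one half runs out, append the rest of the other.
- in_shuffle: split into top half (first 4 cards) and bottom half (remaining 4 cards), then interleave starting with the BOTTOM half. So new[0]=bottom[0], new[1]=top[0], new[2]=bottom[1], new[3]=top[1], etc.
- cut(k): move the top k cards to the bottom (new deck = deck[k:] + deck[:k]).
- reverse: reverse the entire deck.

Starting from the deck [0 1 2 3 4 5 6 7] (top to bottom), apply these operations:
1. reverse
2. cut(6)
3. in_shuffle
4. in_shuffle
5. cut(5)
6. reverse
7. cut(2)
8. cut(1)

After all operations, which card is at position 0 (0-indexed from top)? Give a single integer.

Answer: 5

Derivation:
After op 1 (reverse): [7 6 5 4 3 2 1 0]
After op 2 (cut(6)): [1 0 7 6 5 4 3 2]
After op 3 (in_shuffle): [5 1 4 0 3 7 2 6]
After op 4 (in_shuffle): [3 5 7 1 2 4 6 0]
After op 5 (cut(5)): [4 6 0 3 5 7 1 2]
After op 6 (reverse): [2 1 7 5 3 0 6 4]
After op 7 (cut(2)): [7 5 3 0 6 4 2 1]
After op 8 (cut(1)): [5 3 0 6 4 2 1 7]
Position 0: card 5.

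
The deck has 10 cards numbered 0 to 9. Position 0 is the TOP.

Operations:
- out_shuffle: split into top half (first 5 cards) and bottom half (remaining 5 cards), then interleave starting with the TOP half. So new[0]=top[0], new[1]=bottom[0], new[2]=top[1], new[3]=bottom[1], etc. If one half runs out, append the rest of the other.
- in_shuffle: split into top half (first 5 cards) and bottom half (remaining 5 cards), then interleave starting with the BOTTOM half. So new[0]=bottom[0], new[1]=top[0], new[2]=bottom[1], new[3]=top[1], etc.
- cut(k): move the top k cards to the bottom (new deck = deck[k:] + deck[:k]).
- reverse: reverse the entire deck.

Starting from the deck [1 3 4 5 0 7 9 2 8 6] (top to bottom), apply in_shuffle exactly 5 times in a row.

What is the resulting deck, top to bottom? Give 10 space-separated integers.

After op 1 (in_shuffle): [7 1 9 3 2 4 8 5 6 0]
After op 2 (in_shuffle): [4 7 8 1 5 9 6 3 0 2]
After op 3 (in_shuffle): [9 4 6 7 3 8 0 1 2 5]
After op 4 (in_shuffle): [8 9 0 4 1 6 2 7 5 3]
After op 5 (in_shuffle): [6 8 2 9 7 0 5 4 3 1]

Answer: 6 8 2 9 7 0 5 4 3 1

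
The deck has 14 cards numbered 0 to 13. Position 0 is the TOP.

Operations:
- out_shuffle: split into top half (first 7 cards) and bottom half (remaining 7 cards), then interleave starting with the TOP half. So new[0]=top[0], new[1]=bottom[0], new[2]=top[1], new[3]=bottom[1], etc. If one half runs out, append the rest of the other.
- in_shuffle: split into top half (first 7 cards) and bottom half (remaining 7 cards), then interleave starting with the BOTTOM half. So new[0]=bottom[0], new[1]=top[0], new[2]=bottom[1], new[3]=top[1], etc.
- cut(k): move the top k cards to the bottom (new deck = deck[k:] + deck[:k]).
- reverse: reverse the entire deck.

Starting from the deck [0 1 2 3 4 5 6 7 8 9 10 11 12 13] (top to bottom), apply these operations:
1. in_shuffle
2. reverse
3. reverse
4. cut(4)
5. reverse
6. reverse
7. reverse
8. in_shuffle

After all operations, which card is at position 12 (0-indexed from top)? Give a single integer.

After op 1 (in_shuffle): [7 0 8 1 9 2 10 3 11 4 12 5 13 6]
After op 2 (reverse): [6 13 5 12 4 11 3 10 2 9 1 8 0 7]
After op 3 (reverse): [7 0 8 1 9 2 10 3 11 4 12 5 13 6]
After op 4 (cut(4)): [9 2 10 3 11 4 12 5 13 6 7 0 8 1]
After op 5 (reverse): [1 8 0 7 6 13 5 12 4 11 3 10 2 9]
After op 6 (reverse): [9 2 10 3 11 4 12 5 13 6 7 0 8 1]
After op 7 (reverse): [1 8 0 7 6 13 5 12 4 11 3 10 2 9]
After op 8 (in_shuffle): [12 1 4 8 11 0 3 7 10 6 2 13 9 5]
Position 12: card 9.

Answer: 9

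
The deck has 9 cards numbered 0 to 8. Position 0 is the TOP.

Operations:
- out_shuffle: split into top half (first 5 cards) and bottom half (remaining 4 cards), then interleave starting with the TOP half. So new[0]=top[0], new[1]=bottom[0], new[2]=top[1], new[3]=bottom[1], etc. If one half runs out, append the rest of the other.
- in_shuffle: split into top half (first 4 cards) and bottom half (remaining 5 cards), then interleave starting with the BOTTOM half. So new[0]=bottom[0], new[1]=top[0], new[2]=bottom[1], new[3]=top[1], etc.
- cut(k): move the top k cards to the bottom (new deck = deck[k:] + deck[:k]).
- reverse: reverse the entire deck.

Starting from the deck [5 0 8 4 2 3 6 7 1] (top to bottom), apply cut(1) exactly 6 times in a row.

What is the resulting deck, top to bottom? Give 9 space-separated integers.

Answer: 6 7 1 5 0 8 4 2 3

Derivation:
After op 1 (cut(1)): [0 8 4 2 3 6 7 1 5]
After op 2 (cut(1)): [8 4 2 3 6 7 1 5 0]
After op 3 (cut(1)): [4 2 3 6 7 1 5 0 8]
After op 4 (cut(1)): [2 3 6 7 1 5 0 8 4]
After op 5 (cut(1)): [3 6 7 1 5 0 8 4 2]
After op 6 (cut(1)): [6 7 1 5 0 8 4 2 3]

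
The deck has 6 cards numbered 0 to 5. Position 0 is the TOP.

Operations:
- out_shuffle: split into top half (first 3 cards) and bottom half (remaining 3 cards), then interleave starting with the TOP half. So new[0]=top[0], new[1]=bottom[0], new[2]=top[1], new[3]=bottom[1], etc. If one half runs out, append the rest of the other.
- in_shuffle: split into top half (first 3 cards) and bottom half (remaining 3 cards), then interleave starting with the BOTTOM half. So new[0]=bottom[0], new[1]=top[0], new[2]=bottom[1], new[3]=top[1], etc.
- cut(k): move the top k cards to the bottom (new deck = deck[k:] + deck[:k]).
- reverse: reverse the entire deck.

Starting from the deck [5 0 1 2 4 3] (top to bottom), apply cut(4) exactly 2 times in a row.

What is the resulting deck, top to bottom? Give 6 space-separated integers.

Answer: 1 2 4 3 5 0

Derivation:
After op 1 (cut(4)): [4 3 5 0 1 2]
After op 2 (cut(4)): [1 2 4 3 5 0]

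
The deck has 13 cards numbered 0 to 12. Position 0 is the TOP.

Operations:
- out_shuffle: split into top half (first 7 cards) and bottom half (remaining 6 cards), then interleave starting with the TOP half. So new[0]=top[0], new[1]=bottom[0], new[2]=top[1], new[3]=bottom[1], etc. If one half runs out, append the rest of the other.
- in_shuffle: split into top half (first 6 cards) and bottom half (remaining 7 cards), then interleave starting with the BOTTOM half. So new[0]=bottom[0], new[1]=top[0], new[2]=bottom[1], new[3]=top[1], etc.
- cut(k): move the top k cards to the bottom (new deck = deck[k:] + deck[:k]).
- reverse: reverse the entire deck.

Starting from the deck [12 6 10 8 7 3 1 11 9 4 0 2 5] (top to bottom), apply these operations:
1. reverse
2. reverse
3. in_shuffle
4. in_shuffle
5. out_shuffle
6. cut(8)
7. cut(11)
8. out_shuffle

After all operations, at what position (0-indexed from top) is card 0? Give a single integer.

After op 1 (reverse): [5 2 0 4 9 11 1 3 7 8 10 6 12]
After op 2 (reverse): [12 6 10 8 7 3 1 11 9 4 0 2 5]
After op 3 (in_shuffle): [1 12 11 6 9 10 4 8 0 7 2 3 5]
After op 4 (in_shuffle): [4 1 8 12 0 11 7 6 2 9 3 10 5]
After op 5 (out_shuffle): [4 6 1 2 8 9 12 3 0 10 11 5 7]
After op 6 (cut(8)): [0 10 11 5 7 4 6 1 2 8 9 12 3]
After op 7 (cut(11)): [12 3 0 10 11 5 7 4 6 1 2 8 9]
After op 8 (out_shuffle): [12 4 3 6 0 1 10 2 11 8 5 9 7]
Card 0 is at position 4.

Answer: 4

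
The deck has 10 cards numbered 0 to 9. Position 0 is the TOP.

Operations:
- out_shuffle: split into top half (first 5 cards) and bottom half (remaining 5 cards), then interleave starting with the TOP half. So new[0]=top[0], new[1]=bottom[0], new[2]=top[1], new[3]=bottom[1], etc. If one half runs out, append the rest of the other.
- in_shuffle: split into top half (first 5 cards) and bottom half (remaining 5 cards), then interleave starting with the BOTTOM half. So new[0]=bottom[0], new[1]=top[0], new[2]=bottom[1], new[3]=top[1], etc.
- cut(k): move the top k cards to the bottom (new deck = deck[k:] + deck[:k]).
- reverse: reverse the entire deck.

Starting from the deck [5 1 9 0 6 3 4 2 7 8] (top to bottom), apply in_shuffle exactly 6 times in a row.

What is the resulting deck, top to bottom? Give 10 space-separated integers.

Answer: 6 8 0 7 9 2 1 4 5 3

Derivation:
After op 1 (in_shuffle): [3 5 4 1 2 9 7 0 8 6]
After op 2 (in_shuffle): [9 3 7 5 0 4 8 1 6 2]
After op 3 (in_shuffle): [4 9 8 3 1 7 6 5 2 0]
After op 4 (in_shuffle): [7 4 6 9 5 8 2 3 0 1]
After op 5 (in_shuffle): [8 7 2 4 3 6 0 9 1 5]
After op 6 (in_shuffle): [6 8 0 7 9 2 1 4 5 3]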